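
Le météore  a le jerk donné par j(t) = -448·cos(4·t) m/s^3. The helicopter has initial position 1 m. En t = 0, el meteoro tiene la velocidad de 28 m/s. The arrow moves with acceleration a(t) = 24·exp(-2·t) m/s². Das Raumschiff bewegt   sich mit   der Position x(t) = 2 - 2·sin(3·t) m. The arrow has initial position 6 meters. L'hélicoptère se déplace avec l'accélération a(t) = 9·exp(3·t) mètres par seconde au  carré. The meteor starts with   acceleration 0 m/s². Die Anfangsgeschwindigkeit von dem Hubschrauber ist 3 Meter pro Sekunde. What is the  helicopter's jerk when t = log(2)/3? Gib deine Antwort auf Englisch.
To solve this, we need to take 1 derivative of our acceleration equation a(t) = 9·exp(3·t). Differentiating acceleration, we get jerk: j(t) = 27·exp(3·t). We have jerk j(t) = 27·exp(3·t). Substituting t = log(2)/3: j(log(2)/3) = 54.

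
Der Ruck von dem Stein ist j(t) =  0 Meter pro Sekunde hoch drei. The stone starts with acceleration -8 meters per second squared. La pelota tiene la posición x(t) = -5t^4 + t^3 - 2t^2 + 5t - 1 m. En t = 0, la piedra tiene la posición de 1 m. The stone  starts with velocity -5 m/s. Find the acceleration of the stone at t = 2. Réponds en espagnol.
Debemos encontrar la integral de nuestra ecuación de la sacudida j(t) = 0 1 vez. Integrando la sacudida y usando la condición inicial a(0) = -8, obtenemos a(t) = -8. Tenemos la aceleración a(t) = -8. Sustituyendo t = 2: a(2) = -8.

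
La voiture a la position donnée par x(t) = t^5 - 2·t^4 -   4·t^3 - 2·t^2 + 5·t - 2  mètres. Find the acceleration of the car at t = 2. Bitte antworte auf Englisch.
We must differentiate our position equation x(t) = t^5 - 2·t^4 - 4·t^3 - 2·t^2 + 5·t - 2 2 times. Differentiating position, we get velocity: v(t) = 5·t^4 - 8·t^3 - 12·t^2 - 4·t + 5. Differentiating velocity, we get acceleration: a(t) = 20·t^3 - 24·t^2 - 24·t - 4. We have acceleration a(t) = 20·t^3 - 24·t^2 - 24·t - 4. Substituting t = 2: a(2) = 12.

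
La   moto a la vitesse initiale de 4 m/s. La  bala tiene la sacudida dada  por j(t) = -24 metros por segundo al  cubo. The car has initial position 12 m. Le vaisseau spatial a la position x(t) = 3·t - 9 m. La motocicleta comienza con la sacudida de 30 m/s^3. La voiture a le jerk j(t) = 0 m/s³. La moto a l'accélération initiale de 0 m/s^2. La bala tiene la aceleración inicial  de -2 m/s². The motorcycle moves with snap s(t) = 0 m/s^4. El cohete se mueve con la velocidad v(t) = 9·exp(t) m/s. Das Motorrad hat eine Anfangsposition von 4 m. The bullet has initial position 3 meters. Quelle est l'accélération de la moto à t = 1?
Nous devons intégrer notre équation du snap s(t) = 0 2 fois. La primitive du snap est le jerk. En utilisant j(0) = 30, nous obtenons j(t) = 30. En prenant ∫j(t)dt et en appliquant a(0) = 0, nous trouvons a(t) = 30·t. En utilisant a(t) = 30·t et en substituant t = 1, nous trouvons a = 30.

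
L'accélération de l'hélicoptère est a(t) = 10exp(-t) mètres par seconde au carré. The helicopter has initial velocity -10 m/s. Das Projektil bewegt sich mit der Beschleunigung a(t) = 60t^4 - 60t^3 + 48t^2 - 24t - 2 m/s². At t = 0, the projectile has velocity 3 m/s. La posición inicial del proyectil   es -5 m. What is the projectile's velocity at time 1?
We must find the integral of our acceleration equation a(t) = 60·t^4 - 60·t^3 + 48·t^2 - 24·t - 2 1 time. The integral of acceleration, with v(0) = 3, gives velocity: v(t) = 12·t^5 - 15·t^4 + 16·t^3 - 12·t^2 - 2·t + 3. We have velocity v(t) = 12·t^5 - 15·t^4 + 16·t^3 - 12·t^2 - 2·t + 3. Substituting t = 1: v(1) = 2.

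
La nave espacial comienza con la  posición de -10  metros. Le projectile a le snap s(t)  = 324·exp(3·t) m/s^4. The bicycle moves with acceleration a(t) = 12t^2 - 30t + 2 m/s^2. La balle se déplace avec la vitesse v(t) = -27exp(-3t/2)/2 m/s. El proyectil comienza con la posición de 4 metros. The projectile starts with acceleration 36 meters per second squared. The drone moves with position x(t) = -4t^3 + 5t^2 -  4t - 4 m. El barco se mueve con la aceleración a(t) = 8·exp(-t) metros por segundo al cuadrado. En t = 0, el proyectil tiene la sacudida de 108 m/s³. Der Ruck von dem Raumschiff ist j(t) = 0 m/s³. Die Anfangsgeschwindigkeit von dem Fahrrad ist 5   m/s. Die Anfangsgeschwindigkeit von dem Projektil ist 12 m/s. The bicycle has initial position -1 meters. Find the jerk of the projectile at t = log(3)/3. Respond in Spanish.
Necesitamos integrar nuestra ecuación del snap s(t) = 324·exp(3·t) 1 vez. Integrando el snap y usando la condición inicial j(0) = 108, obtenemos j(t) = 108·exp(3·t). Usando j(t) = 108·exp(3·t) y sustituyendo t = log(3)/3, encontramos j = 324.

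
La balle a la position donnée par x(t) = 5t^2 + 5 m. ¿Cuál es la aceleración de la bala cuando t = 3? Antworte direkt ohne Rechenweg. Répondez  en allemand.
Die Beschleunigung bei t = 3 ist a = 10.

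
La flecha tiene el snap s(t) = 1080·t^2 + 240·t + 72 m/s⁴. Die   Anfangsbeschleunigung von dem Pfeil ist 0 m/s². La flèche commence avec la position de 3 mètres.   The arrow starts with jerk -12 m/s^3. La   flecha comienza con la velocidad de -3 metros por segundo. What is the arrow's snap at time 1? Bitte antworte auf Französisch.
Nous avons le snap s(t) = 1080·t^2 + 240·t + 72. En substituant t = 1: s(1) = 1392.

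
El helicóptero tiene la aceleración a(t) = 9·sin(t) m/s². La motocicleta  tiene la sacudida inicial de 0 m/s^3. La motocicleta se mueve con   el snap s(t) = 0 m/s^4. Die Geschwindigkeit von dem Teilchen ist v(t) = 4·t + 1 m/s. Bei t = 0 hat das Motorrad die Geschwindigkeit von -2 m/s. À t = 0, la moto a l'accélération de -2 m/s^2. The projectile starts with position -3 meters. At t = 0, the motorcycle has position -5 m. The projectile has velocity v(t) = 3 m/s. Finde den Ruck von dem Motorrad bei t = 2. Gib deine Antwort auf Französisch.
Pour résoudre ceci, nous devons prendre 1 intégrale de notre équation du snap s(t) = 0. En intégrant le snap et en utilisant la condition initiale j(0) = 0, nous obtenons j(t) = 0. De l'équation du jerk j(t) = 0, nous substituons t = 2 pour obtenir j = 0.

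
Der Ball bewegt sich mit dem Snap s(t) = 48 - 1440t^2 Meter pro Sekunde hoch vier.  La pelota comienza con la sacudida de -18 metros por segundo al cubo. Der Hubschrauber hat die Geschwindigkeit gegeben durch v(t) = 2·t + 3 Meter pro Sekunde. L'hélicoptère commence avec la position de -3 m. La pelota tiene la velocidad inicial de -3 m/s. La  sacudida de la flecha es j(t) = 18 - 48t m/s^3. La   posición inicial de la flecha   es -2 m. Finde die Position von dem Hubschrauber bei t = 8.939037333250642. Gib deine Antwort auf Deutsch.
Wir müssen die Stammfunktion unserer Gleichung für die Geschwindigkeit v(t) = 2·t + 3 1-mal finden. Mit ∫v(t)dt und Anwendung von x(0) = -3, finden wir x(t) = t^2 + 3·t - 3. Wir haben die Position x(t) = t^2 + 3·t - 3. Durch Einsetzen von t = 8.939037333250642: x(8.939037333250642) = 103.723500445001.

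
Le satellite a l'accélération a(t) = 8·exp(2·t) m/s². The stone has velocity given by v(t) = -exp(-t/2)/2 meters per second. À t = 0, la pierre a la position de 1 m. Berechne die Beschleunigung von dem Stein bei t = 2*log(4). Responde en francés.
En partant de la vitesse v(t) = -exp(-t/2)/2, nous prenons 1 dérivée. En prenant d/dt de v(t), nous trouvons a(t) = exp(-t/2)/4. Nous avons l'accélération a(t) = exp(-t/2)/4. En substituant t = 2*log(4): a(2*log(4)) = 1/16.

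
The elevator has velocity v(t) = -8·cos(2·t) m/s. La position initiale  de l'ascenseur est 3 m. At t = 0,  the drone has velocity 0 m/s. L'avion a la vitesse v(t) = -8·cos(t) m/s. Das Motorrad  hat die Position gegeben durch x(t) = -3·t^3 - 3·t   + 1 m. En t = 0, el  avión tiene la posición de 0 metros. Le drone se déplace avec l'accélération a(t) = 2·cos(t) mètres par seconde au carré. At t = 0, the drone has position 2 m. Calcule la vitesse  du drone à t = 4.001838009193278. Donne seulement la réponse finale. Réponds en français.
La réponse est -1.51600523854317.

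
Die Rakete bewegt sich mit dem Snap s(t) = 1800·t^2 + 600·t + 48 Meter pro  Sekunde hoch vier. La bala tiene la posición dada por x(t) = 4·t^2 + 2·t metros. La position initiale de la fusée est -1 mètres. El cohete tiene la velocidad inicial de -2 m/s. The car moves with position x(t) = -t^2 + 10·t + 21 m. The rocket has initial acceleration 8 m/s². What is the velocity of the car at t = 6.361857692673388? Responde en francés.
En partant de la position x(t) = -t^2 + 10·t + 21, nous prenons 1 dérivée. En prenant d/dt de x(t), nous trouvons v(t) = 10 - 2·t. De l'équation de la vitesse v(t) = 10 - 2·t, nous substituons t = 6.361857692673388 pour obtenir v = -2.72371538534678.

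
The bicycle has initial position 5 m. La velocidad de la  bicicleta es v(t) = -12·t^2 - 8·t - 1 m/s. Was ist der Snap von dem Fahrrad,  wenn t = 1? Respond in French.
En partant de la vitesse v(t) = -12·t^2 - 8·t - 1, nous prenons 3 dérivées. La dérivée de la vitesse donne l'accélération: a(t) = -24·t - 8. En prenant d/dt de a(t), nous trouvons j(t) = -24. La dérivée du jerk donne le snap: s(t) = 0. De l'équation du snap s(t) = 0, nous substituons t = 1 pour obtenir s = 0.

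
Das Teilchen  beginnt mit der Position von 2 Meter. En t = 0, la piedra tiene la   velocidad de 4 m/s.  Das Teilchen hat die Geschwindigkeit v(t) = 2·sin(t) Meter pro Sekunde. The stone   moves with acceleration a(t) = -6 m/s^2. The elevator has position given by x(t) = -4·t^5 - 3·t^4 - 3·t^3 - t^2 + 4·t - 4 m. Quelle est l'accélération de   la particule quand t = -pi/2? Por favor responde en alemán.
Wir müssen unsere Gleichung für die Geschwindigkeit v(t) = 2·sin(t) 1-mal ableiten. Durch Ableiten von der Geschwindigkeit erhalten wir die Beschleunigung: a(t) = 2·cos(t). Mit a(t) = 2·cos(t) und Einsetzen von t = -pi/2, finden wir a = 0.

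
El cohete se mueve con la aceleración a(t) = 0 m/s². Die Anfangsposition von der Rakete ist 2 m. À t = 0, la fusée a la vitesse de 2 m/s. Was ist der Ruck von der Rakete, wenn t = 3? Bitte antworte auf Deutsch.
Um dies zu lösen, müssen wir 1 Ableitung unserer Gleichung für die Beschleunigung a(t) = 0 nehmen. Mit d/dt von a(t) finden wir j(t) = 0. Wir haben den Ruck j(t) = 0. Durch Einsetzen von t = 3: j(3) = 0.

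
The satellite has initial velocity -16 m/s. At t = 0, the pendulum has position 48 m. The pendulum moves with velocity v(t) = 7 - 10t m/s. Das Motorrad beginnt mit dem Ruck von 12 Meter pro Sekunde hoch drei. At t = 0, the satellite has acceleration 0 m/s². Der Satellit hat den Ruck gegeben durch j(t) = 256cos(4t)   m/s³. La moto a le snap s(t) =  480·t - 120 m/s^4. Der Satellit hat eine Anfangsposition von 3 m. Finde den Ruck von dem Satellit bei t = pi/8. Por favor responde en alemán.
Wir haben den Ruck j(t) = 256·cos(4·t). Durch Einsetzen von t = pi/8: j(pi/8) = 0.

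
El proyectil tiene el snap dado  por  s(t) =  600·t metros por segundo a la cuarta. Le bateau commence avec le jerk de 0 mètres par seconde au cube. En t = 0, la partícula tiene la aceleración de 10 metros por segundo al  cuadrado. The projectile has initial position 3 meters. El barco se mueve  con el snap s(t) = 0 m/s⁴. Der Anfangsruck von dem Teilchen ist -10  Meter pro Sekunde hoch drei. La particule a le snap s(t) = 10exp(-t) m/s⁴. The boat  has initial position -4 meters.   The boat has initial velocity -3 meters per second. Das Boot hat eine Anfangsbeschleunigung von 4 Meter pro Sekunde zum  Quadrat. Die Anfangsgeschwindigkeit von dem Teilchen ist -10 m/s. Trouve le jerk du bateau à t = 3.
Pour résoudre ceci, nous devons prendre 1 intégrale de notre équation du snap s(t) = 0. L'intégrale du snap est le jerk. En utilisant j(0) = 0, nous obtenons j(t) = 0. En utilisant j(t) = 0 et en substituant t = 3, nous trouvons j = 0.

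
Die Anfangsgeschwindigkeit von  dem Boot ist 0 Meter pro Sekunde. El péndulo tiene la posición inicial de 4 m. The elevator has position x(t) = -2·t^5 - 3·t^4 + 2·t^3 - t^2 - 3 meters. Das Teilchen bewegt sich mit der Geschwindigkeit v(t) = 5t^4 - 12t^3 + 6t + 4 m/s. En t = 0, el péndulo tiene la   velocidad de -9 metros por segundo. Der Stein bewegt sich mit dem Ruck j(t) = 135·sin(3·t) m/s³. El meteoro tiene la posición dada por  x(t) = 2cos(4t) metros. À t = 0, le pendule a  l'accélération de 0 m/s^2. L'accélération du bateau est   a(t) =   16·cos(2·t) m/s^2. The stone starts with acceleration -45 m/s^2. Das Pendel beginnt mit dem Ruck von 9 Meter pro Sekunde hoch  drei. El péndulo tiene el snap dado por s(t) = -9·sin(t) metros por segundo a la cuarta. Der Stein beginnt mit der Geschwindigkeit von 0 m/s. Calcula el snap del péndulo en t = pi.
Usando s(t) = -9·sin(t) y sustituyendo t = pi, encontramos s = 0.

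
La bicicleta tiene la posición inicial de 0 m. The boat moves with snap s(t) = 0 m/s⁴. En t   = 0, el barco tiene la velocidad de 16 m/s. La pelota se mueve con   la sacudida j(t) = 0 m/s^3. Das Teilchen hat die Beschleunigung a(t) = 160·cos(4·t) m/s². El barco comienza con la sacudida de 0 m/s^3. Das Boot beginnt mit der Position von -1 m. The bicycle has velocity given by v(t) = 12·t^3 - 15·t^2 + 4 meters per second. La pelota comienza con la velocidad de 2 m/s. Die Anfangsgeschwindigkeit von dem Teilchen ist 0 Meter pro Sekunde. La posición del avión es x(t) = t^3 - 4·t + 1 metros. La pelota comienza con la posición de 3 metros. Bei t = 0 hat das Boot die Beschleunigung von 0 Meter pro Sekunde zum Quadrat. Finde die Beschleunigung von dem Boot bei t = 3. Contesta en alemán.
Wir müssen unsere Gleichung für den Snap s(t) = 0 2-mal integrieren. Mit ∫s(t)dt und Anwendung von j(0) = 0, finden wir j(t) = 0. Das Integral von dem Ruck ist die Beschleunigung. Mit a(0) = 0 erhalten wir a(t) = 0. Aus der Gleichung für die Beschleunigung a(t) = 0, setzen wir t = 3 ein und erhalten a = 0.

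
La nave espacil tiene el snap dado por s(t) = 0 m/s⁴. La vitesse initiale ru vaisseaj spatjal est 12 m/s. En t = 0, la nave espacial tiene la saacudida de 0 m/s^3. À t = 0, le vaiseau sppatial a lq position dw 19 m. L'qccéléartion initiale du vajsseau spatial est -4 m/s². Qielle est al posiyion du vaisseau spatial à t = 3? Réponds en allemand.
Wir müssen unsere Gleichung für den Snap s(t) = 0 4-mal integrieren. Die Stammfunktion von dem Snap, mit j(0) = 0, ergibt den Ruck: j(t) = 0. Das Integral von dem Ruck ist die Beschleunigung. Mit a(0) = -4 erhalten wir a(t) = -4. Das Integral von der Beschleunigung, mit v(0) = 12, ergibt die Geschwindigkeit: v(t) = 12 - 4·t. Durch Integration von der Geschwindigkeit und Verwendung der Anfangsbedingung x(0) = 19, erhalten wir x(t) = -2·t^2 + 12·t + 19. Mit x(t) = -2·t^2 + 12·t + 19 und Einsetzen von t = 3, finden wir x = 37.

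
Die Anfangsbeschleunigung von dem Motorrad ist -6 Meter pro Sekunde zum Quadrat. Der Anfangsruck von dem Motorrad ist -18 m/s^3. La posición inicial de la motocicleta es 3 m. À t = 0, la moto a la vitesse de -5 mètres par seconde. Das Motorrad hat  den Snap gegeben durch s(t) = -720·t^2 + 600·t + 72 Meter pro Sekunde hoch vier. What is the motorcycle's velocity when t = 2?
Starting from snap s(t) = -720·t^2 + 600·t + 72, we take 3 antiderivatives. Integrating snap and using the initial condition j(0) = -18, we get j(t) = -240·t^3 + 300·t^2 + 72·t - 18. Taking ∫j(t)dt and applying a(0) = -6, we find a(t) = -60·t^4 + 100·t^3 + 36·t^2 - 18·t - 6. Taking ∫a(t)dt and applying v(0) = -5, we find v(t) = -12·t^5 + 25·t^4 + 12·t^3 - 9·t^2 - 6·t - 5. Using v(t) = -12·t^5 + 25·t^4 + 12·t^3 - 9·t^2 - 6·t - 5 and substituting t = 2, we find v = 59.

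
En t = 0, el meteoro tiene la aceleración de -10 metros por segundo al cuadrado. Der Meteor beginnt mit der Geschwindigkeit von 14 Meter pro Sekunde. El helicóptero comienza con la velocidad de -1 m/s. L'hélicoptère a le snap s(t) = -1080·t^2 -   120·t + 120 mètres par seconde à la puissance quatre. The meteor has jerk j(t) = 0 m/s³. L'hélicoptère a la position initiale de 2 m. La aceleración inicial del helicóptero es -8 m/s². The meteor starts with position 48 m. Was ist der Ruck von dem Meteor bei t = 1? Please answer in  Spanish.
Usando j(t) = 0 y sustituyendo t = 1, encontramos j = 0.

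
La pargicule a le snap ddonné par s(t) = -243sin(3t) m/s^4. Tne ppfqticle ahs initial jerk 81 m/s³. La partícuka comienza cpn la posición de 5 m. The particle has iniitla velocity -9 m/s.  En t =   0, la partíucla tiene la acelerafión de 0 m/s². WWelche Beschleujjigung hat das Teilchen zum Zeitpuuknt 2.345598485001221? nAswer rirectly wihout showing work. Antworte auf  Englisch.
The answer is 18.4754470674284.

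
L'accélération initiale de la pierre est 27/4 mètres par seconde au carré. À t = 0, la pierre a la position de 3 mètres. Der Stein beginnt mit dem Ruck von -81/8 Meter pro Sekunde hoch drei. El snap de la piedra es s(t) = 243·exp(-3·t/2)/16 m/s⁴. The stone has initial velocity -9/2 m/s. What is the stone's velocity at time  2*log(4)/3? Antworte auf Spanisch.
Partiendo del snap s(t) = 243·exp(-3·t/2)/16, tomamos 3 integrales. La integral del snap es la sacudida. Usando j(0) = -81/8, obtenemos j(t) = -81·exp(-3·t/2)/8. La antiderivada de la sacudida es la aceleración. Usando a(0) = 27/4, obtenemos a(t) = 27·exp(-3·t/2)/4. Integrando la aceleración y usando la condición inicial v(0) = -9/2, obtenemos v(t) = -9·exp(-3·t/2)/2. De la ecuación de la velocidad v(t) = -9·exp(-3·t/2)/2, sustituimos t = 2*log(4)/3 para obtener v = -9/8.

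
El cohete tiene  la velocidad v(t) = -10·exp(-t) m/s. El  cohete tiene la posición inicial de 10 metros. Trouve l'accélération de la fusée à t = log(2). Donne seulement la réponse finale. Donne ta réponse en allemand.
Die Antwort ist 5.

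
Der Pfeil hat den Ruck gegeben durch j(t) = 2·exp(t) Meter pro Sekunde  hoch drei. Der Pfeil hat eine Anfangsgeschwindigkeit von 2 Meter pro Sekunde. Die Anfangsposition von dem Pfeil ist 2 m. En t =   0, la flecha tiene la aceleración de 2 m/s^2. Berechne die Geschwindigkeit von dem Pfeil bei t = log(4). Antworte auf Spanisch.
Partiendo de la sacudida j(t) = 2·exp(t), tomamos 2 integrales. La integral de la sacudida, con a(0) = 2, da la aceleración: a(t) = 2·exp(t). Integrando la aceleración y usando la condición inicial v(0) = 2, obtenemos v(t) = 2·exp(t). Tenemos la velocidad v(t) = 2·exp(t). Sustituyendo t = log(4): v(log(4)) = 8.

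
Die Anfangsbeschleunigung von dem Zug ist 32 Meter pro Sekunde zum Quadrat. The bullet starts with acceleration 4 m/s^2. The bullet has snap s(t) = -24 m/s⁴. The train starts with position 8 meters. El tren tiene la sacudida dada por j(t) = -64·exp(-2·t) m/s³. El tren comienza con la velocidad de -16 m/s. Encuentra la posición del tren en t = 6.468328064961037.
Necesitamos integrar nuestra ecuación de la sacudida j(t) = -64·exp(-2·t) 3 veces. Tomando ∫j(t)dt y aplicando a(0) = 32, encontramos a(t) = 32·exp(-2·t). La integral de la aceleración, con v(0) = -16, da la velocidad: v(t) = -16·exp(-2·t). La antiderivada de la velocidad, con x(0) = 8, da la posición: x(t) = 8·exp(-2·t). De la ecuación de la posición x(t) = 8·exp(-2·t), sustituimos t = 6.468328064961037 para obtener x = 0.0000192651154293658.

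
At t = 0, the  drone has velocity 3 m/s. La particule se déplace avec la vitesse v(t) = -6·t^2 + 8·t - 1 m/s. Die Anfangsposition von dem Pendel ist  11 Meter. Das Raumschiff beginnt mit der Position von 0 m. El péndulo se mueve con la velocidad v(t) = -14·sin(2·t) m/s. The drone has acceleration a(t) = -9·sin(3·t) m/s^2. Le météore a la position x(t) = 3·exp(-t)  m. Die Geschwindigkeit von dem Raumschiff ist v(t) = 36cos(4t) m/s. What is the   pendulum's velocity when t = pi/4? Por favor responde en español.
De la ecuación de la velocidad v(t) = -14·sin(2·t), sustituimos t = pi/4 para obtener v = -14.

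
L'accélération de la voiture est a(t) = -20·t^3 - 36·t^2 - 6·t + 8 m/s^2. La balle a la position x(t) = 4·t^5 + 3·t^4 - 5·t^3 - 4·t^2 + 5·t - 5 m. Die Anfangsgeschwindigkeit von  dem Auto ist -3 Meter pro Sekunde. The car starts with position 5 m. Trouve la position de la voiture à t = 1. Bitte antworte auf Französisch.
En partant de l'accélération a(t) = -20·t^3 - 36·t^2 - 6·t + 8, nous prenons 2 intégrales. En prenant ∫a(t)dt et en appliquant v(0) = -3, nous trouvons v(t) = -5·t^4 - 12·t^3 - 3·t^2 + 8·t - 3. La primitive de la vitesse, avec x(0) = 5, donne la position: x(t) = -t^5 - 3·t^4 - t^3 + 4·t^2 - 3·t + 5. En utilisant x(t) = -t^5 - 3·t^4 - t^3 + 4·t^2 - 3·t + 5 et en substituant t = 1, nous trouvons x = 1.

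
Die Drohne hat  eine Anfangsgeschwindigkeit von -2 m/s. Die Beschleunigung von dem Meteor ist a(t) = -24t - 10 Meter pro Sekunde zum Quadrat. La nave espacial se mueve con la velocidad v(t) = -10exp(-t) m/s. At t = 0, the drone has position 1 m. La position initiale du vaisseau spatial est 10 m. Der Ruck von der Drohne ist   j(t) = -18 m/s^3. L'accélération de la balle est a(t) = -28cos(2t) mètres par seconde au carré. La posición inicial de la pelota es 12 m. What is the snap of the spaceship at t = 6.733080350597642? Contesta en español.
Debemos derivar nuestra ecuación de la velocidad v(t) = -10·exp(-t) 3 veces. La derivada de la velocidad da la aceleración: a(t) = 10·exp(-t). Derivando la aceleración, obtenemos la sacudida: j(t) = -10·exp(-t). Tomando d/dt de j(t), encontramos s(t) = 10·exp(-t). De la ecuación del snap s(t) = 10·exp(-t), sustituimos t = 6.733080350597642 para obtener s = 0.0119085903921386.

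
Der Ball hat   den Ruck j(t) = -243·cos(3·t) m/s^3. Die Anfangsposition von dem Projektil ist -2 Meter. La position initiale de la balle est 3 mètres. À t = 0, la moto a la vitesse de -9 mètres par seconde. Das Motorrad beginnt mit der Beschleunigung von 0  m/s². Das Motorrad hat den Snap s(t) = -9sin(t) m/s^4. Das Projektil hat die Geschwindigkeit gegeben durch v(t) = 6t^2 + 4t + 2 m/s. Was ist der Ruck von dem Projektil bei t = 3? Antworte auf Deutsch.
Um dies zu lösen, müssen wir 2 Ableitungen unserer Gleichung für die Geschwindigkeit v(t) = 6·t^2 + 4·t + 2 nehmen. Mit d/dt von v(t) finden wir a(t) = 12·t + 4. Die Ableitung von der Beschleunigung ergibt den Ruck: j(t) = 12. Wir haben den Ruck j(t) = 12. Durch Einsetzen von t = 3: j(3) = 12.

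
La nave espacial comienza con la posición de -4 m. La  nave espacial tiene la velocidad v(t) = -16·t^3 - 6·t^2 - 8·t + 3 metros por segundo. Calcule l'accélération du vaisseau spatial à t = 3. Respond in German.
Ausgehend von der Geschwindigkeit v(t) = -16·t^3 - 6·t^2 - 8·t + 3, nehmen wir 1 Ableitung. Die Ableitung von der Geschwindigkeit ergibt die Beschleunigung: a(t) = -48·t^2 - 12·t - 8. Aus der Gleichung für die Beschleunigung a(t) = -48·t^2 - 12·t - 8, setzen wir t = 3 ein und erhalten a = -476.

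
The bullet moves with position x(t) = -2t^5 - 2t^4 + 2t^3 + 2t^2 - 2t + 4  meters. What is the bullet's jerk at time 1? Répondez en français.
Pour résoudre ceci, nous devons prendre 3 dérivées de notre équation de la position x(t) = -2·t^5 - 2·t^4 + 2·t^3 + 2·t^2 - 2·t + 4. En prenant d/dt de x(t), nous trouvons v(t) = -10·t^4 - 8·t^3 + 6·t^2 + 4·t - 2. En dérivant la vitesse, nous obtenons l'accélération: a(t) = -40·t^3 - 24·t^2 + 12·t + 4. La dérivée de l'accélération donne le jerk: j(t) = -120·t^2 - 48·t + 12. Nous avons le jerk j(t) = -120·t^2 - 48·t + 12. En substituant t = 1: j(1) = -156.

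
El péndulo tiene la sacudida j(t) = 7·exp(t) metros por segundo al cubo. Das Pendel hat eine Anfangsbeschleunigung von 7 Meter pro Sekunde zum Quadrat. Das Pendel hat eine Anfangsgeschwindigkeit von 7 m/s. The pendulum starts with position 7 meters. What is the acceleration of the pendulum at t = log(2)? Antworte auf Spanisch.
Debemos encontrar la antiderivada de nuestra ecuación de la sacudida j(t) = 7·exp(t) 1 vez. Integrando la sacudida y usando la condición inicial a(0) = 7, obtenemos a(t) = 7·exp(t). De la ecuación de la aceleración a(t) = 7·exp(t), sustituimos t = log(2) para obtener a = 14.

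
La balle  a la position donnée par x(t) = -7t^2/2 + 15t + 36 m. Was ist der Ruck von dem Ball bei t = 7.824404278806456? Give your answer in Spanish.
Partiendo de la posición x(t) = -7·t^2/2 + 15·t + 36, tomamos 3 derivadas. Tomando d/dt de x(t), encontramos v(t) = 15 - 7·t. Derivando la velocidad, obtenemos la aceleración: a(t) = -7. Tomando d/dt de a(t), encontramos j(t) = 0. De la ecuación de la sacudida j(t) = 0, sustituimos t = 7.824404278806456 para obtener j = 0.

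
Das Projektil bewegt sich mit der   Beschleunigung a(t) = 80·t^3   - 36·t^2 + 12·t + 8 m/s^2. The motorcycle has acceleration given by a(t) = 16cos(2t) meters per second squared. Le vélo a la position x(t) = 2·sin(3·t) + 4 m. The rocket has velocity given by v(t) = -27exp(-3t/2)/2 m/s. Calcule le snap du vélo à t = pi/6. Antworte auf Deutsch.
Ausgehend von der Position x(t) = 2·sin(3·t) + 4, nehmen wir 4 Ableitungen. Durch Ableiten von der Position erhalten wir die Geschwindigkeit: v(t) = 6·cos(3·t). Durch Ableiten von der Geschwindigkeit erhalten wir die Beschleunigung: a(t) = -18·sin(3·t). Durch Ableiten von der Beschleunigung erhalten wir den Ruck: j(t) = -54·cos(3·t). Die Ableitung von dem Ruck ergibt den Snap: s(t) = 162·sin(3·t). Aus der Gleichung für den Snap s(t) = 162·sin(3·t), setzen wir t = pi/6 ein und erhalten s = 162.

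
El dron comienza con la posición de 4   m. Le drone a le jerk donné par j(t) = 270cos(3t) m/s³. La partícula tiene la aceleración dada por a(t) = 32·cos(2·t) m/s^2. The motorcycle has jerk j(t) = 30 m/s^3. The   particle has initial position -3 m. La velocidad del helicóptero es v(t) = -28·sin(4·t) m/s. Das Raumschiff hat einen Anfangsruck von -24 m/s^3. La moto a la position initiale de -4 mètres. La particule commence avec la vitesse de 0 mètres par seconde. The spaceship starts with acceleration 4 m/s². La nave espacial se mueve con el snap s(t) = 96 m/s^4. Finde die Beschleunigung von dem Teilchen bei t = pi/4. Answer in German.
Aus der Gleichung für die Beschleunigung a(t) = 32·cos(2·t), setzen wir t = pi/4 ein und erhalten a = 0.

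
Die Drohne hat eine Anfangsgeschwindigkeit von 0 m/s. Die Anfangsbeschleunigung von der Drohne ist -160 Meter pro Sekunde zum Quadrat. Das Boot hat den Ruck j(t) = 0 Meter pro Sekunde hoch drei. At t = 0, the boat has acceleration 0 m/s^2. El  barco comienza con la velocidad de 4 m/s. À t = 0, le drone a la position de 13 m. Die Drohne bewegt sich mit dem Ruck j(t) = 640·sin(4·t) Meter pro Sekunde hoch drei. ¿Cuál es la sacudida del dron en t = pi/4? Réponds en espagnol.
Tenemos la sacudida j(t) = 640·sin(4·t). Sustituyendo t = pi/4: j(pi/4) = 0.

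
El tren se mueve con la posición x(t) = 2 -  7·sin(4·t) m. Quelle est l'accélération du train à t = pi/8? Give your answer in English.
Starting from position x(t) = 2 - 7·sin(4·t), we take 2 derivatives. Differentiating position, we get velocity: v(t) = -28·cos(4·t). Differentiating velocity, we get acceleration: a(t) = 112·sin(4·t). From the given acceleration equation a(t) = 112·sin(4·t), we substitute t = pi/8 to get a = 112.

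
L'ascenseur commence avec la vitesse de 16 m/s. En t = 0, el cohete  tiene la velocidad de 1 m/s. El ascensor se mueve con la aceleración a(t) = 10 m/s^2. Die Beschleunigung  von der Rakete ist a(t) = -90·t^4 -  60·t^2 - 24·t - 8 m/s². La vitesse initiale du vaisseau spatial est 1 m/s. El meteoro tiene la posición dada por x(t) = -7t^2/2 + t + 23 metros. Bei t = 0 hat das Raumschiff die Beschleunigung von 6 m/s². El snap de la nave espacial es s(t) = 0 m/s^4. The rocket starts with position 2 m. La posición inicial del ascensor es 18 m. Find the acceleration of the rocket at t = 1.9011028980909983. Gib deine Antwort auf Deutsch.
Aus der Gleichung für die Beschleunigung a(t) = -90·t^4 - 60·t^2 - 24·t - 8, setzen wir t = 1.9011028980909983 ein und erhalten a = -1446.09269552131.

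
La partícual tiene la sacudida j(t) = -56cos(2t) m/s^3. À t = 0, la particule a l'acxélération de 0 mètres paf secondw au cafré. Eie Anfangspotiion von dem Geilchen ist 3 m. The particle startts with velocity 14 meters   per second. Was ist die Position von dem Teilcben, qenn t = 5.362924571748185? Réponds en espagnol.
Partiendo de la sacudida j(t) = -56·cos(2·t), tomamos 3 integrales. La integral de la sacudida, con a(0) = 0, da la aceleración: a(t) = -28·sin(2·t). La antiderivada de la aceleración es la velocidad. Usando v(0) = 14, obtenemos v(t) = 14·cos(2·t). Tomando ∫v(t)dt y aplicando x(0) = 3, encontramos x(t) = 7·sin(2·t) + 3. Usando x(t) = 7·sin(2·t) + 3 y sustituyendo t = 5.362924571748185, encontramos x = -3.74690920874743.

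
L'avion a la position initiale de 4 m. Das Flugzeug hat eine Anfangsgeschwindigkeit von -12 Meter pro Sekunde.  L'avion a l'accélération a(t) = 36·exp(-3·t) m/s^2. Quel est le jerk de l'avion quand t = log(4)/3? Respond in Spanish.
Para resolver esto, necesitamos tomar 1 derivada de nuestra ecuación de la aceleración a(t) = 36·exp(-3·t). Derivando la aceleración, obtenemos la sacudida: j(t) = -108·exp(-3·t). De la ecuación de la sacudida j(t) = -108·exp(-3·t), sustituimos t = log(4)/3 para obtener j = -27.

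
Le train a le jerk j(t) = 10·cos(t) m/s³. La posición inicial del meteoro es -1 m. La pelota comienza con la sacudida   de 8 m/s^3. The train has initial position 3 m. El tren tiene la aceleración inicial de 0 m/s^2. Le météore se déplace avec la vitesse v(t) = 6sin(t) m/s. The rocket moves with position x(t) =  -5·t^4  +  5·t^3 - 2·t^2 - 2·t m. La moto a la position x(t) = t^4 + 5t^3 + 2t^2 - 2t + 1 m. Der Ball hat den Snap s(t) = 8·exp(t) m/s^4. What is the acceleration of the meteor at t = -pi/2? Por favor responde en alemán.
Wir müssen unsere Gleichung für die Geschwindigkeit v(t) = 6·sin(t) 1-mal ableiten. Mit d/dt von v(t) finden wir a(t) = 6·cos(t). Aus der Gleichung für die Beschleunigung a(t) = 6·cos(t), setzen wir t = -pi/2 ein und erhalten a = 0.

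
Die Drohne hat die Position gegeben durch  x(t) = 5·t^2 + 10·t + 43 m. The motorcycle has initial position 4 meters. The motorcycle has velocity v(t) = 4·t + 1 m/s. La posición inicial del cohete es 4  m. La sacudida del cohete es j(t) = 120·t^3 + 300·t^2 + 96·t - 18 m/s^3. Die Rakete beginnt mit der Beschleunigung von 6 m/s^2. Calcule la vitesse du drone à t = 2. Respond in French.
Nous devons dériver notre équation de la position x(t) = 5·t^2 + 10·t + 43 1 fois. En dérivant la position, nous obtenons la vitesse: v(t) = 10·t + 10. En utilisant v(t) = 10·t + 10 et en substituant t = 2, nous trouvons v = 30.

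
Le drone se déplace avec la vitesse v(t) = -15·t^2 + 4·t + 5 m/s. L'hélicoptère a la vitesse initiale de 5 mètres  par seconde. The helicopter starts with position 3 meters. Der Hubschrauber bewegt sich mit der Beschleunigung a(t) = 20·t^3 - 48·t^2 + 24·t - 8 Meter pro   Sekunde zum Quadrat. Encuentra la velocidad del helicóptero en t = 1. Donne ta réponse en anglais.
To solve this, we need to take 1 antiderivative of our acceleration equation a(t) = 20·t^3 - 48·t^2 + 24·t - 8. The antiderivative of acceleration is velocity. Using v(0) = 5, we get v(t) = 5·t^4 - 16·t^3 + 12·t^2 - 8·t + 5. From the given velocity equation v(t) = 5·t^4 - 16·t^3 + 12·t^2 - 8·t + 5, we substitute t = 1 to get v = -2.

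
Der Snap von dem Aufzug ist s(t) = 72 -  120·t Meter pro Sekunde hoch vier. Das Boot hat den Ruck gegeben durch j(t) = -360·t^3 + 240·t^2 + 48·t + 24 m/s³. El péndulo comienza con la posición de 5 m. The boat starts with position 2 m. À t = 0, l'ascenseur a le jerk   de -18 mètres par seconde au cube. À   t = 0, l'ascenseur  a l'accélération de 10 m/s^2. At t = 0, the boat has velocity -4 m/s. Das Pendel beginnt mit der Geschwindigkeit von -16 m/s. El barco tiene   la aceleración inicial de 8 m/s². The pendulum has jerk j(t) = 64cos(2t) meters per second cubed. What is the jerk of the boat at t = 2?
We have jerk j(t) = -360·t^3 + 240·t^2 + 48·t + 24. Substituting t = 2: j(2) = -1800.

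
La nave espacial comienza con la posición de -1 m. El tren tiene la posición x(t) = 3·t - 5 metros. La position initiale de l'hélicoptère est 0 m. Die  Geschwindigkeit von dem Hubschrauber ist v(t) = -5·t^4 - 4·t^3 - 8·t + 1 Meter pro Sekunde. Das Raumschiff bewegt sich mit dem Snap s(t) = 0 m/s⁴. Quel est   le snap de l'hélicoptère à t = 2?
Nous devons dériver notre équation de la vitesse v(t) = -5·t^4 - 4·t^3 - 8·t + 1 3 fois. La dérivée de la vitesse donne l'accélération: a(t) = -20·t^3 - 12·t^2 - 8. En dérivant l'accélération, nous obtenons le jerk: j(t) = -60·t^2 - 24·t. En dérivant le jerk, nous obtenons le snap: s(t) = -120·t - 24. En utilisant s(t) = -120·t - 24 et en substituant t = 2, nous trouvons s = -264.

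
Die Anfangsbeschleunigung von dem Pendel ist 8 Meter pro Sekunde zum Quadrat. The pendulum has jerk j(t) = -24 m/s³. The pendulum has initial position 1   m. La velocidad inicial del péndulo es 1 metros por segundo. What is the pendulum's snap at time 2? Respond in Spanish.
Partiendo de la sacudida j(t) = -24, tomamos 1 derivada. Derivando la sacudida, obtenemos el snap: s(t) = 0. Tenemos el snap s(t) = 0. Sustituyendo t = 2: s(2) = 0.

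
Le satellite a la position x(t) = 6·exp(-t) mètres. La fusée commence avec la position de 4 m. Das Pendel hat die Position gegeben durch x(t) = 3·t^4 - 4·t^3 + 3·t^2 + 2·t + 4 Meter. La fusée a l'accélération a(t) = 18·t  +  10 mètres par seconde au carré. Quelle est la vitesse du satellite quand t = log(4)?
Nous devons dériver notre équation de la position x(t) = 6·exp(-t) 1 fois. La dérivée de la position donne la vitesse: v(t) = -6·exp(-t). De l'équation de la vitesse v(t) = -6·exp(-t), nous substituons t = log(4) pour obtenir v = -3/2.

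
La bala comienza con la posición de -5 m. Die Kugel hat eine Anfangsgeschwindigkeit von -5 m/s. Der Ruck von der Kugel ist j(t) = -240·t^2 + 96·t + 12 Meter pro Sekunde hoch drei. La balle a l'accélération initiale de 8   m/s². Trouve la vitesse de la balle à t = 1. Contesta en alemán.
Wir müssen das Integral unserer Gleichung für den Ruck j(t) = -240·t^2 + 96·t + 12 2-mal finden. Durch Integration von dem Ruck und Verwendung der Anfangsbedingung a(0) = 8, erhalten wir a(t) = -80·t^3 + 48·t^2 + 12·t + 8. Durch Integration von der Beschleunigung und Verwendung der Anfangsbedingung v(0) = -5, erhalten wir v(t) = -20·t^4 + 16·t^3 + 6·t^2 + 8·t - 5. Aus der Gleichung für die Geschwindigkeit v(t) = -20·t^4 + 16·t^3 + 6·t^2 + 8·t - 5, setzen wir t = 1 ein und erhalten v = 5.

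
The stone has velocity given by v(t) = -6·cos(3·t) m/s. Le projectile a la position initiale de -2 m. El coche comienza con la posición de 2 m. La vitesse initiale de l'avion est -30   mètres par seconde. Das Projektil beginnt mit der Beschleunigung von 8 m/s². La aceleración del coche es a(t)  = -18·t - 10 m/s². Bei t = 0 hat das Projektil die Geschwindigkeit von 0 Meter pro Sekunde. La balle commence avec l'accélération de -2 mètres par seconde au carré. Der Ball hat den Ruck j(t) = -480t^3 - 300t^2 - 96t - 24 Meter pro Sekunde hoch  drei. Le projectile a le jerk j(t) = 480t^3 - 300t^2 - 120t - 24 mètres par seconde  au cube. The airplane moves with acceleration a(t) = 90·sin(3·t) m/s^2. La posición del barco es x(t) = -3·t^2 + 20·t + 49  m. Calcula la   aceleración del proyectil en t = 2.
Necesitamos integrar nuestra ecuación de la sacudida j(t) = 480·t^3 - 300·t^2 - 120·t - 24 1 vez. La antiderivada de la sacudida es la aceleración. Usando a(0) = 8, obtenemos a(t) = 120·t^4 - 100·t^3 - 60·t^2 - 24·t + 8. De la ecuación de la aceleración a(t) = 120·t^4 - 100·t^3 - 60·t^2 - 24·t + 8, sustituimos t = 2 para obtener a = 840.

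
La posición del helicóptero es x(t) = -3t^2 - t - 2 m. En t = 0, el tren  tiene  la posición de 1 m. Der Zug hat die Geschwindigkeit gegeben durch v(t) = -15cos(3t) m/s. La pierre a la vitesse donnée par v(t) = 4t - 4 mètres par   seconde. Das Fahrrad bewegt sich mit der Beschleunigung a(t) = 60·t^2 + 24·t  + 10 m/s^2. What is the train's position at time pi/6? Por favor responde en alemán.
Wir müssen die Stammfunktion unserer Gleichung für die Geschwindigkeit v(t) = -15·cos(3·t) 1-mal finden. Durch Integration von der Geschwindigkeit und Verwendung der Anfangsbedingung x(0) = 1, erhalten wir x(t) = 1 - 5·sin(3·t). Mit x(t) = 1 - 5·sin(3·t) und Einsetzen von t = pi/6, finden wir x = -4.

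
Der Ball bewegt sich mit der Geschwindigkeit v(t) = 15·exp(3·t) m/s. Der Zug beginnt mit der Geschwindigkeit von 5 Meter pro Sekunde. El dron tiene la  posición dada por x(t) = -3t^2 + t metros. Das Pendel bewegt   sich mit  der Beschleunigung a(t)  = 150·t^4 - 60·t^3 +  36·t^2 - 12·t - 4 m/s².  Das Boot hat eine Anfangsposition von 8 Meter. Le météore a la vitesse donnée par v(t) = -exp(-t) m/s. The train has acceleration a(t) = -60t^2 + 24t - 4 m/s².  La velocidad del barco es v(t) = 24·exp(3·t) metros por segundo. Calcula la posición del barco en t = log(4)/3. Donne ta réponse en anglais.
We must find the antiderivative of our velocity equation v(t) = 24·exp(3·t) 1 time. Taking ∫v(t)dt and applying x(0) = 8, we find x(t) = 8·exp(3·t). From the given position equation x(t) = 8·exp(3·t), we substitute t = log(4)/3 to get x = 32.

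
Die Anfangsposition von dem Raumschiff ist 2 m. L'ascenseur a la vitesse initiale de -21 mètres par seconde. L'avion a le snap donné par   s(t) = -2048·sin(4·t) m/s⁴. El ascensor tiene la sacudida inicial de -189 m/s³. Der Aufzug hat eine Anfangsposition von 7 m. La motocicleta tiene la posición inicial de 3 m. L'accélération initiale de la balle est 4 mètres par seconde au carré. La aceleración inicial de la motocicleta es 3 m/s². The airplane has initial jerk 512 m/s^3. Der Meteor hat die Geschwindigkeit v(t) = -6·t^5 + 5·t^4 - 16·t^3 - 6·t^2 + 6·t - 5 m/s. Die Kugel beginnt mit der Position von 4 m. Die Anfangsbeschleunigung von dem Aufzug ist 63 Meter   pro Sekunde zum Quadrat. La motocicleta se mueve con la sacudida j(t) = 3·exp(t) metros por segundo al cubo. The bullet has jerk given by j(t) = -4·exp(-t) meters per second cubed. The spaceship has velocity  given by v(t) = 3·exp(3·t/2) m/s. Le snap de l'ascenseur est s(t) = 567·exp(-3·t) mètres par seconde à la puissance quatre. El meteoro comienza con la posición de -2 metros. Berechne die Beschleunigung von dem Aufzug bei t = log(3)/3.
Wir müssen unsere Gleichung für den Snap s(t) = 567·exp(-3·t) 2-mal integrieren. Das Integral von dem Snap, mit j(0) = -189, ergibt den Ruck: j(t) = -189·exp(-3·t). Die Stammfunktion von dem Ruck, mit a(0) = 63, ergibt die Beschleunigung: a(t) = 63·exp(-3·t). Wir haben die Beschleunigung a(t) = 63·exp(-3·t). Durch Einsetzen von t = log(3)/3: a(log(3)/3) = 21.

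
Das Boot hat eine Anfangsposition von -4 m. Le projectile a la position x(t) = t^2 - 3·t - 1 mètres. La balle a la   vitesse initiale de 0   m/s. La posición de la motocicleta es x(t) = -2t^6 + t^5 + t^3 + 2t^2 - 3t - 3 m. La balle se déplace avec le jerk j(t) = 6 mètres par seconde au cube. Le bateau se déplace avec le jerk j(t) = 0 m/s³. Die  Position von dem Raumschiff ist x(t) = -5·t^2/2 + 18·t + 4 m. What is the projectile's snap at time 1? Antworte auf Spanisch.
Debemos derivar nuestra ecuación de la posición x(t) = t^2 - 3·t - 1 4 veces. La derivada de la posición da la velocidad: v(t) = 2·t - 3. La derivada de la velocidad da la aceleración: a(t) = 2. La derivada de la aceleración da la sacudida: j(t) = 0. Derivando la sacudida, obtenemos el snap: s(t) = 0. Usando s(t) = 0 y sustituyendo t = 1, encontramos s = 0.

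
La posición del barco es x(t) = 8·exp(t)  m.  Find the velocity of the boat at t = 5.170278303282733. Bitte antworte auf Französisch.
Pour résoudre ceci, nous devons prendre 1 dérivée de notre équation de la position x(t) = 8·exp(t). La dérivée de la position donne la vitesse: v(t) = 8·exp(t). Nous avons la vitesse v(t) = 8·exp(t). En substituant t = 5.170278303282733: v(5.170278303282733) = 1407.71041579193.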